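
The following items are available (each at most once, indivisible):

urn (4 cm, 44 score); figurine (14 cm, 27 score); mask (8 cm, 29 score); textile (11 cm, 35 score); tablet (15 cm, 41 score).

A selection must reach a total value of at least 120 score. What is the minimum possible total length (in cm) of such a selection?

30

Subsets with value ≥ 120, sorted by total length:
- urn+textile+tablet: length 30, value 120
- urn+figurine+mask+textile: length 37, value 135
Minimum length: 30 cm.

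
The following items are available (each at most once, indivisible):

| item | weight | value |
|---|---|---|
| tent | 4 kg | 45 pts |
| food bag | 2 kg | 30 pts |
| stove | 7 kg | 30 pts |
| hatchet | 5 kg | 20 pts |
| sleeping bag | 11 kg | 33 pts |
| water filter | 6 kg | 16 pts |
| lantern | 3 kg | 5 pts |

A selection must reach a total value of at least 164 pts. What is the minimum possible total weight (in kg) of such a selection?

Subsets with value ≥ 164, sorted by total weight:
- tent+food bag+stove+hatchet+sleeping bag+water filter: weight 35, value 174
- tent+food bag+stove+hatchet+sleeping bag+water filter+lantern: weight 38, value 179
Minimum weight: 35 kg.

35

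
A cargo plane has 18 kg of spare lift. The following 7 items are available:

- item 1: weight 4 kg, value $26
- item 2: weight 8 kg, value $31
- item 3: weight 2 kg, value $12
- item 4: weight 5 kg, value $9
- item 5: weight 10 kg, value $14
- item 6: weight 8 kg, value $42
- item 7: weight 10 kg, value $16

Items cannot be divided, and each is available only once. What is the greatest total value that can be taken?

$85

Check high-value combinations within 18 kg:
- item 2+item 3+item 6: weight 8+2+8=18, value 31+12+42=85
- item 1+item 3+item 6: weight 4+2+8=14, value 26+12+42=80
- item 1+item 4+item 6: weight 4+5+8=17, value 26+9+42=77
- item 2+item 6: weight 8+8=16, value 31+42=73
Best: $85.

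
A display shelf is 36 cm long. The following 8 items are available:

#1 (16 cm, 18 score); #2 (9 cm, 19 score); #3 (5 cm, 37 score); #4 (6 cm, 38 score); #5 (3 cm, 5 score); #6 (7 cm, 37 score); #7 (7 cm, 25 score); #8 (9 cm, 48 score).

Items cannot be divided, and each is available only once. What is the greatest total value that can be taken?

Check high-value combinations within 36 cm:
- #3+#4+#6+#7+#8: length 5+6+7+7+9=34, value 37+38+37+25+48=185
- #2+#3+#4+#6+#8: length 9+5+6+7+9=36, value 19+37+38+37+48=179
- #2+#3+#4+#7+#8: length 9+5+6+7+9=36, value 19+37+38+25+48=167
- #3+#4+#5+#6+#8: length 5+6+3+7+9=30, value 37+38+5+37+48=165
- #3+#4+#6+#8: length 5+6+7+9=27, value 37+38+37+48=160
Best: 185 score.

185 score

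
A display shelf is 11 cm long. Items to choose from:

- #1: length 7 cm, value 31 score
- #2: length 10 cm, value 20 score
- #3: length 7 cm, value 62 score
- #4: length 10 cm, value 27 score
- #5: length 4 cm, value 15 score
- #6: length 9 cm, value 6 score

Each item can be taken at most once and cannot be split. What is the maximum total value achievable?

Check high-value combinations within 11 cm:
- #3+#5: length 7+4=11, value 62+15=77
- #3: length 7, value 62
- #1+#5: length 7+4=11, value 31+15=46
- #1: length 7, value 31
Best: 77 score.

77 score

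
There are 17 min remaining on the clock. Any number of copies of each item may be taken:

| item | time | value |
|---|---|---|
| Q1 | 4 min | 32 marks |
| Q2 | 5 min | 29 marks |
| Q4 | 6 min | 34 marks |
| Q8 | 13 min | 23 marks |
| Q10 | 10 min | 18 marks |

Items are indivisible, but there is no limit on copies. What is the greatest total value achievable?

128 marks

Best value-per-unit is Q1 at 32/4, and filling with it alone uses time 4×4=16. No mix of the others beats 4×32 = 128.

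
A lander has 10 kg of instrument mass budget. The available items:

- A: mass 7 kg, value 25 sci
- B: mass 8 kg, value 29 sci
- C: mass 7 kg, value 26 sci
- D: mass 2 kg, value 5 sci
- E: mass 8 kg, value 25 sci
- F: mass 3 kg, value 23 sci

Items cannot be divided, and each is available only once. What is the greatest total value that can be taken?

49 sci

Check high-value combinations within 10 kg:
- C+F: mass 7+3=10, value 26+23=49
- A+F: mass 7+3=10, value 25+23=48
- B+D: mass 8+2=10, value 29+5=34
Best: 49 sci.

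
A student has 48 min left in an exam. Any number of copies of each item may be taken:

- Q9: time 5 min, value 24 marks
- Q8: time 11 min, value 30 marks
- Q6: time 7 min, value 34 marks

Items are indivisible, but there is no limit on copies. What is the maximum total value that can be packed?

232 marks

Best value-per-unit is Q6 at 34/7; filling with it alone gives 6×34 = 204.
Optimal mix: 4×Q9 + 4×Q6 → time 48, value 232.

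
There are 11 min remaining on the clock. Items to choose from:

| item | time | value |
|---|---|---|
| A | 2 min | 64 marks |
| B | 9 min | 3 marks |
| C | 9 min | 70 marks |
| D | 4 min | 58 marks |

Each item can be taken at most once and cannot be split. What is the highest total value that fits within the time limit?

Check high-value combinations within 11 min:
- A+C: time 2+9=11, value 64+70=134
- A+D: time 2+4=6, value 64+58=122
- C: time 9, value 70
Best: 134 marks.

134 marks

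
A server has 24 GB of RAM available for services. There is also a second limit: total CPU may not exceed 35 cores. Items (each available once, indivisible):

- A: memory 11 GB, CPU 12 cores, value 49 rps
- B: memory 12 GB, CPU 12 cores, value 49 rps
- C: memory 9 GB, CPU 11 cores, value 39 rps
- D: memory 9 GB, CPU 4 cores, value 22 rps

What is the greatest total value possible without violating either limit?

Feasible sets respecting both limits:
- A+B: memory 23, CPU 24, value 98
- A+C: memory 20, CPU 23, value 88
- B+C: memory 21, CPU 23, value 88
Best: 98 rps.

98 rps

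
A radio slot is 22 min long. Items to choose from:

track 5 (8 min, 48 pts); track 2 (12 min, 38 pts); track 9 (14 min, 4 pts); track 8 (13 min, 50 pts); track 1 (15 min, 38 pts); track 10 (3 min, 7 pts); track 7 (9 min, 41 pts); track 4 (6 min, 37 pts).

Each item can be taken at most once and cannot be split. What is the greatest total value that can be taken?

98 pts

Check high-value combinations within 22 min:
- track 5+track 8: duration 8+13=21, value 48+50=98
- track 5+track 10+track 7: duration 8+3+9=20, value 48+7+41=96
- track 8+track 10+track 4: duration 13+3+6=22, value 50+7+37=94
Best: 98 pts.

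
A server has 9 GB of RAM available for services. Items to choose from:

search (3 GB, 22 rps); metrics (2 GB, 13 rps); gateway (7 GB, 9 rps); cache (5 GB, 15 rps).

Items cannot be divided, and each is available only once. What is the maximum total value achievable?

37 rps

This is a 0/1 knapsack; check combinations near the capacity.
- search+cache: memory 3+5=8, value 22+15=37
- search+metrics: memory 3+2=5, value 22+13=35
- metrics+cache: memory 2+5=7, value 13+15=28
- search: memory 3, value 22
Best: 37 rps.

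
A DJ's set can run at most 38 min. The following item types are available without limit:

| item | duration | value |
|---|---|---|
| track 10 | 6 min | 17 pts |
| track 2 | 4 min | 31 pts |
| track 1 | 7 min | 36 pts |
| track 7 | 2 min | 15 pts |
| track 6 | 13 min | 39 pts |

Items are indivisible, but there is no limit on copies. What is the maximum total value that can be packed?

294 pts

Best value-per-unit is track 2 at 31/4; filling with it alone gives 9×31 = 279.
Optimal mix: 9×track 2 + 1×track 7 → duration 38, value 294.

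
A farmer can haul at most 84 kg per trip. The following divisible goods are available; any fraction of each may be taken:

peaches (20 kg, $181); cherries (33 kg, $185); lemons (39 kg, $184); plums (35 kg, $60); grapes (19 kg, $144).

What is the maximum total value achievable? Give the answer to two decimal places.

Take in order of value per unit:
- peaches (181/20 per unit): all 20 → value 181, running total 181.00
- grapes (144/19 per unit): all 19 → value 144, running total 325.00
- cherries (185/33 per unit): all 33 → value 185, running total 510.00
- lemons (184/39 per unit): 12 of 39 → value 12×184/39 = 56.6154, running total 566.62
Total 566.62.

566.62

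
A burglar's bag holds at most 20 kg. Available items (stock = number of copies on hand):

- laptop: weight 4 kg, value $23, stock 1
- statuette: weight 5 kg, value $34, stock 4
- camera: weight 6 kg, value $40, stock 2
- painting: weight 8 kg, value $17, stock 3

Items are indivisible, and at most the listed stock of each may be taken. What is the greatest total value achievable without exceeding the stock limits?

Top feasible selections:
- 4×statuette: weight 20, value 136
- 1×laptop + 2×statuette + 1×camera: weight 20, value 131
- 1×laptop + 3×statuette: weight 19, value 125
- 1×statuette + 2×camera: weight 17, value 114
Best: $136.

$136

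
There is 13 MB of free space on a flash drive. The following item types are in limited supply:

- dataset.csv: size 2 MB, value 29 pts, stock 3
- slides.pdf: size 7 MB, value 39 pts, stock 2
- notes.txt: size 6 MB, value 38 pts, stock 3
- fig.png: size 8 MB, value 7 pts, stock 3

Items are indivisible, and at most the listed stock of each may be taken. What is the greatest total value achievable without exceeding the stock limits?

Top feasible selections:
- 3×dataset.csv + 1×slides.pdf: size 13, value 126
- 3×dataset.csv + 1×notes.txt: size 12, value 125
- 2×dataset.csv + 1×slides.pdf: size 11, value 97
- 2×dataset.csv + 1×notes.txt: size 10, value 96
Best: 126 pts.

126 pts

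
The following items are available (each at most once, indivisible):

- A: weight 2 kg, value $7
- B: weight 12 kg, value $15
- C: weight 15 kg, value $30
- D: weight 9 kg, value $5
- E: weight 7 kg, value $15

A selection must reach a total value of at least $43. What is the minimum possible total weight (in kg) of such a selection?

22

Subsets with value ≥ 43, sorted by total weight:
- C+E: weight 22, value 45
- A+C+E: weight 24, value 52
- B+C: weight 27, value 45
- A+B+C: weight 29, value 52
Minimum weight: 22 kg.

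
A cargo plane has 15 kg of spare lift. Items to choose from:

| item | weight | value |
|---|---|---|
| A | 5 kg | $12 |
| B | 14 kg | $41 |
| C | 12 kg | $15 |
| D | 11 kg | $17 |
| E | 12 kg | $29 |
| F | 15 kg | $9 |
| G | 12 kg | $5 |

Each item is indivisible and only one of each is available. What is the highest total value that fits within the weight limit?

$41

This is a 0/1 knapsack; check combinations near the capacity.
- B: weight 14, value 41
- E: weight 12, value 29
- D: weight 11, value 17
- C: weight 12, value 15
Best: $41.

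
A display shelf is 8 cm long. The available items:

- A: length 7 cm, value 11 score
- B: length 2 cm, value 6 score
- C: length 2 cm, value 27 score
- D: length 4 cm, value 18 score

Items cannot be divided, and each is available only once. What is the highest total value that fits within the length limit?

51 score

Check high-value combinations within 8 cm:
- B+C+D: length 2+2+4=8, value 6+27+18=51
- C+D: length 2+4=6, value 27+18=45
- B+C: length 2+2=4, value 6+27=33
- C: length 2, value 27
- B+D: length 2+4=6, value 6+18=24
Best: 51 score.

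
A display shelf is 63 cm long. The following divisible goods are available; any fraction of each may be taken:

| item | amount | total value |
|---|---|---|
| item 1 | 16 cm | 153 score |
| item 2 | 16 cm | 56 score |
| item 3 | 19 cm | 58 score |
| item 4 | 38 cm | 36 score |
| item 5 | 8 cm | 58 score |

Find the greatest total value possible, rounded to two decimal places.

328.79

Take in order of value per unit:
- item 1 (153/16 per unit): all 16 → value 153, running total 153.00
- item 5 (58/8 per unit): all 8 → value 58, running total 211.00
- item 2 (56/16 per unit): all 16 → value 56, running total 267.00
- item 3 (58/19 per unit): all 19 → value 58, running total 325.00
- item 4 (36/38 per unit): 4 of 38 → value 4×36/38 = 3.7895, running total 328.79
Total 328.79.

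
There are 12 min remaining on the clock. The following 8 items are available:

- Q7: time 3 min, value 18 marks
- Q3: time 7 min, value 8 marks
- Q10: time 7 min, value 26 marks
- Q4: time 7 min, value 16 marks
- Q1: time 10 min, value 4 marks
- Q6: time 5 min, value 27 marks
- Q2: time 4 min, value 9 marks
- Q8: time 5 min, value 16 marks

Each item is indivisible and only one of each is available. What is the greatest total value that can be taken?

54 marks

Check high-value combinations within 12 min:
- Q7+Q6+Q2: time 3+5+4=12, value 18+27+9=54
- Q10+Q6: time 7+5=12, value 26+27=53
- Q7+Q6: time 3+5=8, value 18+27=45
- Q7+Q10: time 3+7=10, value 18+26=44
Best: 54 marks.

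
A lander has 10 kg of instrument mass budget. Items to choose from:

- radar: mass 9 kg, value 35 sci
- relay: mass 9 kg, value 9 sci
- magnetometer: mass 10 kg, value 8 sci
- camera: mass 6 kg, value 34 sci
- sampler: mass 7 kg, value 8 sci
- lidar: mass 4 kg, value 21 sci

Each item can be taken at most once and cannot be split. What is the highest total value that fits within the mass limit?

55 sci

Check high-value combinations within 10 kg:
- camera+lidar: mass 6+4=10, value 34+21=55
- radar: mass 9, value 35
- camera: mass 6, value 34
- lidar: mass 4, value 21
Best: 55 sci.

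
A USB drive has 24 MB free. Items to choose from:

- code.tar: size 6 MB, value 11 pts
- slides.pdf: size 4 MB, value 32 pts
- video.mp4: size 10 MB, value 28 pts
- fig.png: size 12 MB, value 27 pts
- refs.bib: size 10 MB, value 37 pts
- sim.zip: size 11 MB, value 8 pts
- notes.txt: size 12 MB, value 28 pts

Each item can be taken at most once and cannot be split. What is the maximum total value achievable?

Check high-value combinations within 24 MB:
- slides.pdf+video.mp4+refs.bib: size 4+10+10=24, value 32+28+37=97
- code.tar+slides.pdf+refs.bib: size 6+4+10=20, value 11+32+37=80
- code.tar+slides.pdf+video.mp4: size 6+4+10=20, value 11+32+28=71
- code.tar+slides.pdf+notes.txt: size 6+4+12=22, value 11+32+28=71
Best: 97 pts.

97 pts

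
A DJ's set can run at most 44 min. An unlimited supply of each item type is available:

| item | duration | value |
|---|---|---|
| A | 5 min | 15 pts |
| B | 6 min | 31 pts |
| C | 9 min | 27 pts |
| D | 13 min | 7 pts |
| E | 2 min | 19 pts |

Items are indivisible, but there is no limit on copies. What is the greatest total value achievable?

Best value-per-unit is E at 19/2, and filling with it alone uses duration 22×2=44. No mix of the others beats 22×19 = 418.

418 pts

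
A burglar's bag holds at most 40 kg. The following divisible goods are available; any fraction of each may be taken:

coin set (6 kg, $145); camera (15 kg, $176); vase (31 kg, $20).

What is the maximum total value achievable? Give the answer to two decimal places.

Take in order of value per unit:
- coin set (145/6 per unit): all 6 → value 145, running total 145.00
- camera (176/15 per unit): all 15 → value 176, running total 321.00
- vase (20/31 per unit): 19 of 31 → value 19×20/31 = 12.2581, running total 333.26
Total 333.26.

333.26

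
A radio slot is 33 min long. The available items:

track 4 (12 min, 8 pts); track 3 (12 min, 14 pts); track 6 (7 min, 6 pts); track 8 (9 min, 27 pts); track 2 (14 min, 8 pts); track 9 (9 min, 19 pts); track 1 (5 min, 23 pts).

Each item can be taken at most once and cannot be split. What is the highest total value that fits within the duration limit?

This is a 0/1 knapsack; check combinations near the capacity.
- track 6+track 8+track 9+track 1: duration 7+9+9+5=30, value 6+27+19+23=75
- track 3+track 6+track 8+track 1: duration 12+7+9+5=33, value 14+6+27+23=70
- track 8+track 9+track 1: duration 9+9+5=23, value 27+19+23=69
- track 3+track 8+track 1: duration 12+9+5=26, value 14+27+23=64
Best: 75 pts.

75 pts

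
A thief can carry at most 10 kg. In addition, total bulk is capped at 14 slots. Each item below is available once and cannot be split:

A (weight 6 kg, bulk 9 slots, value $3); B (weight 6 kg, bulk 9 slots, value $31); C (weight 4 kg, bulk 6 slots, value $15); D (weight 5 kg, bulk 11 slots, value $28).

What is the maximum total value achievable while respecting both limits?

Feasible sets respecting both limits:
- B: weight 6, bulk 9, value 31
- D: weight 5, bulk 11, value 28
- C: weight 4, bulk 6, value 15
- A: weight 6, bulk 9, value 3
Best: $31.

$31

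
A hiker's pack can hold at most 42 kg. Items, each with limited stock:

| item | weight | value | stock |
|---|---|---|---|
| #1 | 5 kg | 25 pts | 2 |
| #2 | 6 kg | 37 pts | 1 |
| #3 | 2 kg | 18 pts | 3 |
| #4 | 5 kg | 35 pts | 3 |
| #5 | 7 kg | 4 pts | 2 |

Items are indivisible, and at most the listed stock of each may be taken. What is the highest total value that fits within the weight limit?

246 pts

Top feasible selections:
- 2×#1 + 1×#2 + 3×#3 + 3×#4: weight 37, value 246
- 2×#1 + 1×#2 + 2×#3 + 3×#4 + 1×#5: weight 42, value 232
- 2×#1 + 1×#2 + 2×#3 + 3×#4: weight 35, value 228
- 1×#1 + 1×#2 + 3×#3 + 3×#4 + 1×#5: weight 39, value 225
Best: 246 pts.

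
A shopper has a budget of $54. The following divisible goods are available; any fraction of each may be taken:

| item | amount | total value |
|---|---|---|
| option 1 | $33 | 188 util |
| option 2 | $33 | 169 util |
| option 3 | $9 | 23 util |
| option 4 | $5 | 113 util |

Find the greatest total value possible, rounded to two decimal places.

382.94

Take in order of value per unit:
- option 4 (113/5 per unit): all 5 → value 113, running total 113.00
- option 1 (188/33 per unit): all 33 → value 188, running total 301.00
- option 2 (169/33 per unit): 16 of 33 → value 16×169/33 = 81.9394, running total 382.94
Total 382.94.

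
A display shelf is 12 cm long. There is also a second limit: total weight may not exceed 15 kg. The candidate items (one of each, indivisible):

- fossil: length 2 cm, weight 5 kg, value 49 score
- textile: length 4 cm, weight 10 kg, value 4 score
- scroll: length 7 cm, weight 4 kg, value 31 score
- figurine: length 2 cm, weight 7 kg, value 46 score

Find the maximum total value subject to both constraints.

95 score

Feasible sets respecting both limits:
- fossil+figurine: length 4, weight 12, value 95
- fossil+scroll: length 9, weight 9, value 80
- scroll+figurine: length 9, weight 11, value 77
- fossil+textile: length 6, weight 15, value 53
Best: 95 score.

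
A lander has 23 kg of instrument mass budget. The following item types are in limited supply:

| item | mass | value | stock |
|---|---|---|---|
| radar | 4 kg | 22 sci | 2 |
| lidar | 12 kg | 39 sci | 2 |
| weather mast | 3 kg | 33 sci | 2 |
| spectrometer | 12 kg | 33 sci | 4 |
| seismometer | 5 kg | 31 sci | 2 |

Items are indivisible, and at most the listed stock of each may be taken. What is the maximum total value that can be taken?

Top feasible selections:
- 1×radar + 2×weather mast + 2×seismometer: mass 20, value 150
- 2×radar + 2×weather mast + 1×seismometer: mass 19, value 141
- 2×radar + 1×weather mast + 2×seismometer: mass 21, value 139
Best: 150 sci.

150 sci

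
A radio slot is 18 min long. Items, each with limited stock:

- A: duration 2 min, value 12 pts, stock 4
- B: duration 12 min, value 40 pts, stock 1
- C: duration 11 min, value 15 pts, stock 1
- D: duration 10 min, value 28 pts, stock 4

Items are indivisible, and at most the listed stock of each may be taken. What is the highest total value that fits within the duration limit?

Top feasible selections:
- 3×A + 1×B: duration 18, value 76
- 4×A + 1×D: duration 18, value 76
- 2×A + 1×B: duration 16, value 64
- 3×A + 1×D: duration 16, value 64
Best: 76 pts.

76 pts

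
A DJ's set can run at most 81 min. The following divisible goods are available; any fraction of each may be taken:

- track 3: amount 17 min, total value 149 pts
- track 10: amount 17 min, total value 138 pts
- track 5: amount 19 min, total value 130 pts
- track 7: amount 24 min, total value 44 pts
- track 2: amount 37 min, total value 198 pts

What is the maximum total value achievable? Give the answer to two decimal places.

Take in order of value per unit:
- track 3 (149/17 per unit): all 17 → value 149, running total 149.00
- track 10 (138/17 per unit): all 17 → value 138, running total 287.00
- track 5 (130/19 per unit): all 19 → value 130, running total 417.00
- track 2 (198/37 per unit): 28 of 37 → value 28×198/37 = 149.8378, running total 566.84
Total 566.84.

566.84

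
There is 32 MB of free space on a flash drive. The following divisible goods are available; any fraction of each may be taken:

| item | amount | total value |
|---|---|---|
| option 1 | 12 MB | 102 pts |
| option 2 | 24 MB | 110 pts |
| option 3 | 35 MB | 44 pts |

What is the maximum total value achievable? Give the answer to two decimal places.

193.67

Take in order of value per unit:
- option 1 (102/12 per unit): all 12 → value 102, running total 102.00
- option 2 (110/24 per unit): 20 of 24 → value 20×110/24 = 91.6667, running total 193.67
Total 193.67.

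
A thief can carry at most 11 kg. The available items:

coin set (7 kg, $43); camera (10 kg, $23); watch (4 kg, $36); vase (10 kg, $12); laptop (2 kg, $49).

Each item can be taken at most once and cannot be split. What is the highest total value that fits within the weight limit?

$92

Check high-value combinations within 11 kg:
- coin set+laptop: weight 7+2=9, value 43+49=92
- watch+laptop: weight 4+2=6, value 36+49=85
- coin set+watch: weight 7+4=11, value 43+36=79
Best: $92.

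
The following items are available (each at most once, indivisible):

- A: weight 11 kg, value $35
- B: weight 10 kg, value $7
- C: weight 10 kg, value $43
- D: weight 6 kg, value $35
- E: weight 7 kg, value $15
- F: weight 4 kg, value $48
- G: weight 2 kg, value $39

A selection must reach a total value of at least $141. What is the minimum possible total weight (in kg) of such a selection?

22

Subsets with value ≥ 141, sorted by total weight:
- C+D+F+G: weight 22, value 165
- A+D+F+G: weight 23, value 157
Minimum weight: 22 kg.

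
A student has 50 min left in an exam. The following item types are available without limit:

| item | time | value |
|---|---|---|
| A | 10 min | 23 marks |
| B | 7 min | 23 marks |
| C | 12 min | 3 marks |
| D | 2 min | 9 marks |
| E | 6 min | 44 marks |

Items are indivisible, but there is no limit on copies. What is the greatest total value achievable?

361 marks

Best value-per-unit is E at 44/6; filling with it alone gives 8×44 = 352.
Optimal mix: 1×D + 8×E → time 50, value 361.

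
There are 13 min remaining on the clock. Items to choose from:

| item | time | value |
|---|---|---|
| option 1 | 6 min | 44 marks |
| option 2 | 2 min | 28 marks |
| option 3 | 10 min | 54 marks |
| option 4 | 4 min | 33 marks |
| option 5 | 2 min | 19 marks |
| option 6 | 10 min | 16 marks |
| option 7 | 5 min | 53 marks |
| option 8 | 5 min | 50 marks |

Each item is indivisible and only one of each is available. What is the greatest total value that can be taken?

133 marks

Check high-value combinations within 13 min:
- option 2+option 4+option 5+option 7: time 2+4+2+5=13, value 28+33+19+53=133
- option 2+option 7+option 8: time 2+5+5=12, value 28+53+50=131
- option 2+option 4+option 5+option 8: time 2+4+2+5=13, value 28+33+19+50=130
- option 1+option 2+option 7: time 6+2+5=13, value 44+28+53=125
Best: 133 marks.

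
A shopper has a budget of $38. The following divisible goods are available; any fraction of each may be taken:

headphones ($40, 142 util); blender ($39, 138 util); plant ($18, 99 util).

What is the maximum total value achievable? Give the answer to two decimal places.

Take in order of value per unit:
- plant (99/18 per unit): all 18 → value 99, running total 99.00
- headphones (142/40 per unit): 20 of 40 → value 20×142/40 = 71.0000, running total 170.00
Total 170.00.

170.00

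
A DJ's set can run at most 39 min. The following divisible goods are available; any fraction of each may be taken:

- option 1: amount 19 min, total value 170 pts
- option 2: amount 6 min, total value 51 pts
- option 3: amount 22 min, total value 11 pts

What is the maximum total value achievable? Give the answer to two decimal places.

Take in order of value per unit:
- option 1 (170/19 per unit): all 19 → value 170, running total 170.00
- option 2 (51/6 per unit): all 6 → value 51, running total 221.00
- option 3 (11/22 per unit): 14 of 22 → value 14×11/22 = 7.0000, running total 228.00
Total 228.00.

228.00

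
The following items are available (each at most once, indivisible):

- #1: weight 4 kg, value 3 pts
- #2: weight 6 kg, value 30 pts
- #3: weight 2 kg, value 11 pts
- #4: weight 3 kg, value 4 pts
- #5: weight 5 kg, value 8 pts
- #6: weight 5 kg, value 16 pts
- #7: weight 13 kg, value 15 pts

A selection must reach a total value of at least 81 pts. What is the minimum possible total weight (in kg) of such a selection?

34

Subsets with value ≥ 81, sorted by total weight:
- #2+#3+#4+#5+#6+#7: weight 34, value 84
- #1+#2+#3+#5+#6+#7: weight 35, value 83
Minimum weight: 34 kg.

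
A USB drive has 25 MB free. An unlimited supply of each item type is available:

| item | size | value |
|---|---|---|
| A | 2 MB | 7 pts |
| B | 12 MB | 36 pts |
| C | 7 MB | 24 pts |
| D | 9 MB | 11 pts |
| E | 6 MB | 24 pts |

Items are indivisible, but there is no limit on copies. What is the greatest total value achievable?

Best value-per-unit is E at 24/6; filling with it alone gives 4×24 = 96.
Optimal mix: 1×C + 3×E → size 25, value 96.

96 pts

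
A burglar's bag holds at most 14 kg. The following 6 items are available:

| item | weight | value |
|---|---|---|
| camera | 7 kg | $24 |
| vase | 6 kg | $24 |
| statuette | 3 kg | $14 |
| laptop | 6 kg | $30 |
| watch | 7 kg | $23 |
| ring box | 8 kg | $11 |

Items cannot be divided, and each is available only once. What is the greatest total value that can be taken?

Check high-value combinations within 14 kg:
- vase+laptop: weight 6+6=12, value 24+30=54
- camera+laptop: weight 7+6=13, value 24+30=54
- laptop+watch: weight 6+7=13, value 30+23=53
Best: $54.

$54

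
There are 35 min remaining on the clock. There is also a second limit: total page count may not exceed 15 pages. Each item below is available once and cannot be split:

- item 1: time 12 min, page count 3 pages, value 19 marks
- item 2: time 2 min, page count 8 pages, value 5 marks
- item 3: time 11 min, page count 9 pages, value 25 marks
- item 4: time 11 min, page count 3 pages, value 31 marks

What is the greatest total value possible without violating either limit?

75 marks

Feasible sets respecting both limits:
- item 1+item 3+item 4: time 34, page count 15, value 75
- item 3+item 4: time 22, page count 12, value 56
- item 1+item 2+item 4: time 25, page count 14, value 55
Best: 75 marks.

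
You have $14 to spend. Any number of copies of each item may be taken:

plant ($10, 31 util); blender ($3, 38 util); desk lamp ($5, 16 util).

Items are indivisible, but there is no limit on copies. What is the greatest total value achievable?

152 util

Best value-per-unit is blender at 38/3, and filling with it alone uses cost 4×3=12. No mix of the others beats 4×38 = 152.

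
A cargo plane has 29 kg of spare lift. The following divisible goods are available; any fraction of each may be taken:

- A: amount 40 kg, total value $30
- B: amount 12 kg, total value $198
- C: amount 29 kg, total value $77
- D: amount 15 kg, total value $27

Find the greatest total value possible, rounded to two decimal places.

243.14

Take in order of value per unit:
- B (198/12 per unit): all 12 → value 198, running total 198.00
- C (77/29 per unit): 17 of 29 → value 17×77/29 = 45.1379, running total 243.14
Total 243.14.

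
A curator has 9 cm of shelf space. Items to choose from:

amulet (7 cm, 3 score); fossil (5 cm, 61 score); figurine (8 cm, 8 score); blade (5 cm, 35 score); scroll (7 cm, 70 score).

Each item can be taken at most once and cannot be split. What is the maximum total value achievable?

70 score

This is a 0/1 knapsack; check combinations near the capacity.
- scroll: length 7, value 70
- fossil: length 5, value 61
- blade: length 5, value 35
Best: 70 score.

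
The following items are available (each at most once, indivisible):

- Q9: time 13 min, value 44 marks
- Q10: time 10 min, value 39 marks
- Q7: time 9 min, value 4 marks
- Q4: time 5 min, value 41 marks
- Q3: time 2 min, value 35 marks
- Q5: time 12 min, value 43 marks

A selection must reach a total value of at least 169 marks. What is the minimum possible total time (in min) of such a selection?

42

Subsets with value ≥ 169, sorted by total time:
- Q9+Q10+Q4+Q3+Q5: time 42, value 202
- Q9+Q10+Q7+Q4+Q5: time 49, value 171
Minimum time: 42 min.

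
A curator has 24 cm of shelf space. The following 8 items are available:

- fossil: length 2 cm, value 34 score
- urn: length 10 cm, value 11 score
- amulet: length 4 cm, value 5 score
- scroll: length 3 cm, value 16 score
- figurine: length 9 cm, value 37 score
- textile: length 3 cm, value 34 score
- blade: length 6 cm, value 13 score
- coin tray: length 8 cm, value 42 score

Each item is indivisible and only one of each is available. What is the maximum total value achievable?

147 score

Check high-value combinations within 24 cm:
- fossil+figurine+textile+coin tray: length 2+9+3+8=22, value 34+37+34+42=147
- fossil+scroll+textile+blade+coin tray: length 2+3+3+6+8=22, value 34+16+34+13+42=139
- fossil+scroll+figurine+textile+blade: length 2+3+9+3+6=23, value 34+16+37+34+13=134
Best: 147 score.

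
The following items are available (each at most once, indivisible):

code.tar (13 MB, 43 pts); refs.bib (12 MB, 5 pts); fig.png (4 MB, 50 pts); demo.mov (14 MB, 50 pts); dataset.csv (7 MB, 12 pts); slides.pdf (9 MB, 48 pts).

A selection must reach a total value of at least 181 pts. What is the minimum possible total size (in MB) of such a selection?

Subsets with value ≥ 181, sorted by total size:
- code.tar+fig.png+demo.mov+slides.pdf: size 40, value 191
- code.tar+fig.png+demo.mov+dataset.csv+slides.pdf: size 47, value 203
- code.tar+refs.bib+fig.png+demo.mov+slides.pdf: size 52, value 196
- code.tar+refs.bib+fig.png+demo.mov+dataset.csv+slides.pdf: size 59, value 208
Minimum size: 40 MB.

40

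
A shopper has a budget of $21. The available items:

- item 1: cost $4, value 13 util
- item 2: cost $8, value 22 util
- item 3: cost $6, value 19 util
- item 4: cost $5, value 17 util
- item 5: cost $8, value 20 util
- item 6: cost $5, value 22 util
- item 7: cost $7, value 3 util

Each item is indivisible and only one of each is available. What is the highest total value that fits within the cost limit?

71 util

Check high-value combinations within $21:
- item 1+item 3+item 4+item 6: cost 4+6+5+5=20, value 13+19+17+22=71
- item 2+item 5+item 6: cost 8+8+5=21, value 22+20+22=64
- item 2+item 3+item 6: cost 8+6+5=19, value 22+19+22=63
- item 2+item 4+item 6: cost 8+5+5=18, value 22+17+22=61
Best: 71 util.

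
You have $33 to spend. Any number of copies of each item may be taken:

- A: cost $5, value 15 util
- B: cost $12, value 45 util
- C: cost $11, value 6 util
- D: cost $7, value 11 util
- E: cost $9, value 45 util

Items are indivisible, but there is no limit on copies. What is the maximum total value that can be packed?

150 util

Best value-per-unit is E at 45/9; filling with it alone gives 3×45 = 135.
Optimal mix: 1×A + 3×E → cost 32, value 150.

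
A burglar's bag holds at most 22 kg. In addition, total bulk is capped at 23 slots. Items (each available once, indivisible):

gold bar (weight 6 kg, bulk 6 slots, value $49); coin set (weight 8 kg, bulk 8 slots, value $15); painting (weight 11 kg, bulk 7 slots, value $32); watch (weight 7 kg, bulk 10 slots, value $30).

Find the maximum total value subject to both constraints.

Feasible sets respecting both limits:
- gold bar+painting: weight 17, bulk 13, value 81
- gold bar+watch: weight 13, bulk 16, value 79
- gold bar+coin set: weight 14, bulk 14, value 64
- painting+watch: weight 18, bulk 17, value 62
Best: $81.

$81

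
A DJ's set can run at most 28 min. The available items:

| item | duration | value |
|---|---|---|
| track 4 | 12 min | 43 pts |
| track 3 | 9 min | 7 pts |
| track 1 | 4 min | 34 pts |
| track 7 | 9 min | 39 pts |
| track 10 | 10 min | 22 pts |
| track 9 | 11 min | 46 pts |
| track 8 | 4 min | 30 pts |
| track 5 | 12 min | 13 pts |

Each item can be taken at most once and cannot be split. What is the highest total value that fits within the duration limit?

149 pts

This is a 0/1 knapsack; check combinations near the capacity.
- track 1+track 7+track 9+track 8: duration 4+9+11+4=28, value 34+39+46+30=149
- track 1+track 7+track 10+track 8: duration 4+9+10+4=27, value 34+39+22+30=125
- track 4+track 1+track 9: duration 12+4+11=27, value 43+34+46=123
- track 1+track 7+track 9: duration 4+9+11=24, value 34+39+46=119
- track 4+track 9+track 8: duration 12+11+4=27, value 43+46+30=119
Best: 149 pts.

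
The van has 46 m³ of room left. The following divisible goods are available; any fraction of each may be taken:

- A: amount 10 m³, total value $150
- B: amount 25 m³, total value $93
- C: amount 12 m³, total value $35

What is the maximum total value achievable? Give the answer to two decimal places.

275.08

Take in order of value per unit:
- A (150/10 per unit): all 10 → value 150, running total 150.00
- B (93/25 per unit): all 25 → value 93, running total 243.00
- C (35/12 per unit): 11 of 12 → value 11×35/12 = 32.0833, running total 275.08
Total 275.08.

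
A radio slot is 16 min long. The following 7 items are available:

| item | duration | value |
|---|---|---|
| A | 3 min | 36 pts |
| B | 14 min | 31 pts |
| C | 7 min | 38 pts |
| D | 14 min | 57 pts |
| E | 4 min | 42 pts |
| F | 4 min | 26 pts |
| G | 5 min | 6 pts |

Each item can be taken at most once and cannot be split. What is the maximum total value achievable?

116 pts

Check high-value combinations within 16 min:
- A+C+E: duration 3+7+4=14, value 36+38+42=116
- A+E+F+G: duration 3+4+4+5=16, value 36+42+26+6=110
- C+E+F: duration 7+4+4=15, value 38+42+26=106
- A+E+F: duration 3+4+4=11, value 36+42+26=104
- A+C+F: duration 3+7+4=14, value 36+38+26=100
Best: 116 pts.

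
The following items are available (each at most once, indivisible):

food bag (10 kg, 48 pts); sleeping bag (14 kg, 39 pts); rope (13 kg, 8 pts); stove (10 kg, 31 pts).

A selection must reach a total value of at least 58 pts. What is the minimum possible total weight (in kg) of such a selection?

20

Subsets with value ≥ 58, sorted by total weight:
- food bag+stove: weight 20, value 79
- food bag+sleeping bag: weight 24, value 87
- sleeping bag+stove: weight 24, value 70
Minimum weight: 20 kg.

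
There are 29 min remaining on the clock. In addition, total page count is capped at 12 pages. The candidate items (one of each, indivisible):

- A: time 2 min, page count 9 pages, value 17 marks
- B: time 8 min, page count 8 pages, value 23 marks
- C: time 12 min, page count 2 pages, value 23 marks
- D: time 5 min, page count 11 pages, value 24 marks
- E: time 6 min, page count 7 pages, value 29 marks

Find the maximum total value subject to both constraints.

Feasible sets respecting both limits:
- C+E: time 18, page count 9, value 52
- B+C: time 20, page count 10, value 46
- A+C: time 14, page count 11, value 40
- E: time 6, page count 7, value 29
Best: 52 marks.

52 marks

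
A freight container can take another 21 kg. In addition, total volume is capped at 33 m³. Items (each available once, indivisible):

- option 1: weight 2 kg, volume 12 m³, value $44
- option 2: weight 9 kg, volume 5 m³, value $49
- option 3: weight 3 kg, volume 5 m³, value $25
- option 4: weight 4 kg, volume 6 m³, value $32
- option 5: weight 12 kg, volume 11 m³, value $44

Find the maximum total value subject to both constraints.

Feasible sets respecting both limits:
- option 1+option 2+option 3+option 4: weight 18, volume 28, value 150
- option 1+option 2+option 4: weight 15, volume 23, value 125
- option 1+option 4+option 5: weight 18, volume 29, value 120
- option 1+option 2+option 3: weight 14, volume 22, value 118
Best: $150.

$150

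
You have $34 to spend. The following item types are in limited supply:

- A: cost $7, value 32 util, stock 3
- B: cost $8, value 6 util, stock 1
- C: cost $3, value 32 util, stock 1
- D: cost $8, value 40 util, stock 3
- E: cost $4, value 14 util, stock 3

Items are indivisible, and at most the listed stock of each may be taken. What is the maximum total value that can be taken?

184 util

Best selections within cost 34 and stock limits:
- 1×A + 1×C + 3×D: cost 34, value 184
- 2×A + 1×C + 2×D: cost 33, value 176
- 1×A + 1×C + 2×D + 2×E: cost 34, value 172
- 3×A + 1×C + 1×D: cost 32, value 168
Best: 184 util.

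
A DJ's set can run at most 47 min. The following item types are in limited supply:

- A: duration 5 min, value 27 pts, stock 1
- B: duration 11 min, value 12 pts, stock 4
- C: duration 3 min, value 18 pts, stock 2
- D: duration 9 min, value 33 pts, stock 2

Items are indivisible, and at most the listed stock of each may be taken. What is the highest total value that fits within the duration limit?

Top feasible selections:
- 1×A + 1×B + 2×C + 2×D: duration 40, value 141
- 1×A + 2×C + 2×D: duration 29, value 129
- 2×B + 2×C + 2×D: duration 46, value 126
Best: 141 pts.

141 pts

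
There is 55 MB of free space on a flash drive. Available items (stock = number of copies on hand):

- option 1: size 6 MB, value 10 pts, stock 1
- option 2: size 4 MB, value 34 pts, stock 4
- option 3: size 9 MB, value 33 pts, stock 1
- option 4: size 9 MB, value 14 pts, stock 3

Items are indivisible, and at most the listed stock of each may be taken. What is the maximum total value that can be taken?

Top feasible selections:
- 4×option 2 + 1×option 3 + 3×option 4: size 52, value 211
- 1×option 1 + 4×option 2 + 1×option 3 + 2×option 4: size 49, value 207
Best: 211 pts.

211 pts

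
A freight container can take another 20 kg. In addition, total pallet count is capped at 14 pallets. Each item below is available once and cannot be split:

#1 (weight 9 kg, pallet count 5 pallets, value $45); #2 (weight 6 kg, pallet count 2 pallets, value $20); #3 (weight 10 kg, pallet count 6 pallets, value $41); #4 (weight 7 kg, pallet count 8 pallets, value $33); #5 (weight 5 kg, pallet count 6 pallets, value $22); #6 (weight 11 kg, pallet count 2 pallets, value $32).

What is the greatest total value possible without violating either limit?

Feasible sets respecting both limits:
- #1+#2+#5: weight 20, pallet count 13, value 87
- #1+#3: weight 19, pallet count 11, value 86
- #1+#4: weight 16, pallet count 13, value 78
Best: $87.

$87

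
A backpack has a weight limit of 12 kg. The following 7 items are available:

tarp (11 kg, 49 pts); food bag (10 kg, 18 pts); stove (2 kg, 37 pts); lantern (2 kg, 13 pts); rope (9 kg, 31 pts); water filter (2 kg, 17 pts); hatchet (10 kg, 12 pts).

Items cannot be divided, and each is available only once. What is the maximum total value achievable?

Check high-value combinations within 12 kg:
- stove+rope: weight 2+9=11, value 37+31=68
- stove+lantern+water filter: weight 2+2+2=6, value 37+13+17=67
- food bag+stove: weight 10+2=12, value 18+37=55
Best: 68 pts.

68 pts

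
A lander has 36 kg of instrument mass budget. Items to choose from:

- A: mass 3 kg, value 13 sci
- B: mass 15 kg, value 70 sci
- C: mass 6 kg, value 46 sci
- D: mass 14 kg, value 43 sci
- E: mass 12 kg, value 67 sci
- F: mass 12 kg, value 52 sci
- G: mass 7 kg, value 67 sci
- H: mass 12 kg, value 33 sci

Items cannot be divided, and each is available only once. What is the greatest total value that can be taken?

204 sci

Check high-value combinations within 36 kg:
- B+E+G: mass 15+12+7=34, value 70+67+67=204
- A+E+F+G: mass 3+12+12+7=34, value 13+67+52+67=199
- A+B+C+G: mass 3+15+6+7=31, value 13+70+46+67=196
Best: 204 sci.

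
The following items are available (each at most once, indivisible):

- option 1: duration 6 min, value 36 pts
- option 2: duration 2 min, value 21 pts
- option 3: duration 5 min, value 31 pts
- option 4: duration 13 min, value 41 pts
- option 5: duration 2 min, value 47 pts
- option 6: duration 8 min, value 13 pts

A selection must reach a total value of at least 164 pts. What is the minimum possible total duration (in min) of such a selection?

Subsets with value ≥ 164, sorted by total duration:
- option 1+option 2+option 3+option 4+option 5: duration 28, value 176
- option 1+option 3+option 4+option 5+option 6: duration 34, value 168
Minimum duration: 28 min.

28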